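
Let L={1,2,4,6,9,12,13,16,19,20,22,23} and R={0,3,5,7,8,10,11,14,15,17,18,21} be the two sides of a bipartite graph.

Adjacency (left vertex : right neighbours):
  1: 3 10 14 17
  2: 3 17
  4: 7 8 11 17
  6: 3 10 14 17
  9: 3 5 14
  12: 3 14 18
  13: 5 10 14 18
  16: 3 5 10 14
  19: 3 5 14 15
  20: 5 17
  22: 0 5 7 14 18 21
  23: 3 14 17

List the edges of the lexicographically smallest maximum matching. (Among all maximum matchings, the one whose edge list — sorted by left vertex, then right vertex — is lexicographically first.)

Lex-smallest maximum matching: {(1,3), (2,17), (4,7), (6,10), (9,5), (12,14), (13,18), (19,15), (22,0)}

|M| = 9 (so the lex-smallest maximum matching has 9 edges)
process left vertices in ascending order; for each, take the smallest-labelled available neighbour that still permits 9 edges overall, or leave it unmatched if none does
lex-smallest matching: {1-3, 2-17, 4-7, 6-10, 9-5, 12-14, 13-18, 19-15, 22-0}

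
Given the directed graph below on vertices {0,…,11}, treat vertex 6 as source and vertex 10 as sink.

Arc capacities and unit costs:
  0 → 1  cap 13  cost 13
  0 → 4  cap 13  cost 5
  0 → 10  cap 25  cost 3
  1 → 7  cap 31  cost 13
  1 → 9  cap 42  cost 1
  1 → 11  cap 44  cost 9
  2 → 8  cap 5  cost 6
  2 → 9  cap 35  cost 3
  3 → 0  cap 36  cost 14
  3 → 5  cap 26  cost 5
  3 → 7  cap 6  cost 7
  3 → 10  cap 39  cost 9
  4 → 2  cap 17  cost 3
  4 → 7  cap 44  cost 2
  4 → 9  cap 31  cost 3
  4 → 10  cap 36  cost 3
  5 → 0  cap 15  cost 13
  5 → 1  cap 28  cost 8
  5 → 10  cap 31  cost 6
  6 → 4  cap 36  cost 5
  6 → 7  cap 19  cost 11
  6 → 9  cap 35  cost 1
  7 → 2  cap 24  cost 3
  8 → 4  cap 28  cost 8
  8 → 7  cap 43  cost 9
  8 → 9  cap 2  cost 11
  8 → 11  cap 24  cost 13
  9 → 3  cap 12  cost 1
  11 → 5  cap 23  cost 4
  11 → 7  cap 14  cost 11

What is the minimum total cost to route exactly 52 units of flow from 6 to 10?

shortest-cost path #1: 6→4→10 push 36 @ unit cost 8 (adds 288)
shortest-cost path #2: 6→9→3→10 push 12 @ unit cost 11 (adds 132)
shortest-cost path #3: 6→7→2→8→11→5→10 push 4 @ unit cost 43 (adds 172)
total cost = 592

Minimum cost for 52 units: 592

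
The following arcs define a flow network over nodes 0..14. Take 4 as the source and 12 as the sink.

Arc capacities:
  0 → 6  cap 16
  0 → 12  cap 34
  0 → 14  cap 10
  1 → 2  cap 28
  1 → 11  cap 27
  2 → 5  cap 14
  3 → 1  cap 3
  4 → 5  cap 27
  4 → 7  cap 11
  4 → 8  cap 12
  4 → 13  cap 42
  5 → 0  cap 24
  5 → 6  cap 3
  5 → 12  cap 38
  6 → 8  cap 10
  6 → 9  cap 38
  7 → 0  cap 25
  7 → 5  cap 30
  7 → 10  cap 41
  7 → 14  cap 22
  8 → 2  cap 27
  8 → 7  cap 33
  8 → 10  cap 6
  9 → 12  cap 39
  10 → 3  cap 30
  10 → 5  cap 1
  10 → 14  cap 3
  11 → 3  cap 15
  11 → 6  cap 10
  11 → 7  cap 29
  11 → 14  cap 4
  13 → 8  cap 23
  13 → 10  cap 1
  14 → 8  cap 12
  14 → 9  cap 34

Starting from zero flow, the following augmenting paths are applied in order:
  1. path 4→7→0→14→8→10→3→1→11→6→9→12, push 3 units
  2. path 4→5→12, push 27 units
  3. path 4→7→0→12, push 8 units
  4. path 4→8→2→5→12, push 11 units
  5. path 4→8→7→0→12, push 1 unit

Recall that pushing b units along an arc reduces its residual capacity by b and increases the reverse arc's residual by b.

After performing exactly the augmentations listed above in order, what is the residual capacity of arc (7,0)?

Residual capacity of (7,0): 13

after path 1 (4→7→0→14→8→10→3→1→11→6→9→12, push 3): res(7,0)=22
after path 2 (4→5→12, push 27): res(7,0)=22
after path 3 (4→7→0→12, push 8): res(7,0)=14
after path 4 (4→8→2→5→12, push 11): res(7,0)=14
after path 5 (4→8→7→0→12, push 1): res(7,0)=13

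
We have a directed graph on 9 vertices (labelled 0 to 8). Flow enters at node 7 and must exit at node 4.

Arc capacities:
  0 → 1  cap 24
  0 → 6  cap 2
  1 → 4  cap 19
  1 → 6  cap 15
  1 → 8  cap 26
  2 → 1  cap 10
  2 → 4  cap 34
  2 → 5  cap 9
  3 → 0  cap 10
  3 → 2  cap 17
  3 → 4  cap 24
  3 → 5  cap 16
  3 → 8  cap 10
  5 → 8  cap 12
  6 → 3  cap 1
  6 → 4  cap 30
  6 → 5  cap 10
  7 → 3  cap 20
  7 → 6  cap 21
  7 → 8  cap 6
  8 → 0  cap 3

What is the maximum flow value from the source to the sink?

augment #1: 7→3→4 bottleneck 20, total now 20
augment #2: 7→6→4 bottleneck 21, total now 41
augment #3: 7→8→0→1→4 bottleneck 3, total now 44

Maximum flow value: 44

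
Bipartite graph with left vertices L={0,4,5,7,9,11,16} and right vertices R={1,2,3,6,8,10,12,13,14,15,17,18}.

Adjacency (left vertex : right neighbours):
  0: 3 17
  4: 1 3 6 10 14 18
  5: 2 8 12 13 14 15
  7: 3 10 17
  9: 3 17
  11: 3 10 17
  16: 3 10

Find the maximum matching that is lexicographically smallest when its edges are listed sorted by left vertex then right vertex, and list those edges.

Lex-smallest maximum matching: {(0,3), (4,1), (5,2), (7,10), (9,17)}

|M| = 5 (so the lex-smallest maximum matching has 5 edges)
process left vertices in ascending order; for each, take the smallest-labelled available neighbour that still permits 5 edges overall, or leave it unmatched if none does
lex-smallest matching: {0-3, 4-1, 5-2, 7-10, 9-17}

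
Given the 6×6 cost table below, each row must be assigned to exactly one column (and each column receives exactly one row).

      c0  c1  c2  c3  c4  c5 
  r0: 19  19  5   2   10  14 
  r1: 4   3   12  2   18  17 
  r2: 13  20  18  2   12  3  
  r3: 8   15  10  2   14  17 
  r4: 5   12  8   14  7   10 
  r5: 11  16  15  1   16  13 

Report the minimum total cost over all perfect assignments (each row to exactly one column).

optimal assignment: row0→col2 (cost 5), row1→col1 (cost 3), row2→col5 (cost 3), row3→col0 (cost 8), row4→col4 (cost 7), row5→col3 (cost 1)
total = 5 + 3 + 3 + 8 + 7 + 1 = 27

Minimum assignment cost: 27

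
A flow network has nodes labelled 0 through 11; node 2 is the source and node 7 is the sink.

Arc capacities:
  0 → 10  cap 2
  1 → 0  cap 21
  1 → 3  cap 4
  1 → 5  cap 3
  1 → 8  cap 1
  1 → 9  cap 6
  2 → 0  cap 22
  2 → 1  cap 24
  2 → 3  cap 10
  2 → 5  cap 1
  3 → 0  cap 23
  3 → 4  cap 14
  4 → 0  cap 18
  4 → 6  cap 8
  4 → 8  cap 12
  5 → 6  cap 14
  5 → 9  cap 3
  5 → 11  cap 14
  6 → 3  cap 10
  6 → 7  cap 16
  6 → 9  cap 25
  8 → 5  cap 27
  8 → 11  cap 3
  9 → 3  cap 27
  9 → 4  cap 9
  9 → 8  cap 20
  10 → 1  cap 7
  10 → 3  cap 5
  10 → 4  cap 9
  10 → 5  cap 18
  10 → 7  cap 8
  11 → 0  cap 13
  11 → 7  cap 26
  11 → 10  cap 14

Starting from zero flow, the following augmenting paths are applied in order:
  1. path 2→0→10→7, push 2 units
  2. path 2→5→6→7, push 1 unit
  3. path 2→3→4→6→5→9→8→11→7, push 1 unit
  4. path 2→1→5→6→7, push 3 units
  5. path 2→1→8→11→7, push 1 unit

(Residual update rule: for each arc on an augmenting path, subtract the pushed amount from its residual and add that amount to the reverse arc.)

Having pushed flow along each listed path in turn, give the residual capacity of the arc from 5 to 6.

after path 1 (2→0→10→7, push 2): res(5,6)=14
after path 2 (2→5→6→7, push 1): res(5,6)=13
after path 3 (2→3→4→6→5→9→8→11→7, push 1): res(5,6)=14
after path 4 (2→1→5→6→7, push 3): res(5,6)=11
after path 5 (2→1→8→11→7, push 1): res(5,6)=11

Residual capacity of (5,6): 11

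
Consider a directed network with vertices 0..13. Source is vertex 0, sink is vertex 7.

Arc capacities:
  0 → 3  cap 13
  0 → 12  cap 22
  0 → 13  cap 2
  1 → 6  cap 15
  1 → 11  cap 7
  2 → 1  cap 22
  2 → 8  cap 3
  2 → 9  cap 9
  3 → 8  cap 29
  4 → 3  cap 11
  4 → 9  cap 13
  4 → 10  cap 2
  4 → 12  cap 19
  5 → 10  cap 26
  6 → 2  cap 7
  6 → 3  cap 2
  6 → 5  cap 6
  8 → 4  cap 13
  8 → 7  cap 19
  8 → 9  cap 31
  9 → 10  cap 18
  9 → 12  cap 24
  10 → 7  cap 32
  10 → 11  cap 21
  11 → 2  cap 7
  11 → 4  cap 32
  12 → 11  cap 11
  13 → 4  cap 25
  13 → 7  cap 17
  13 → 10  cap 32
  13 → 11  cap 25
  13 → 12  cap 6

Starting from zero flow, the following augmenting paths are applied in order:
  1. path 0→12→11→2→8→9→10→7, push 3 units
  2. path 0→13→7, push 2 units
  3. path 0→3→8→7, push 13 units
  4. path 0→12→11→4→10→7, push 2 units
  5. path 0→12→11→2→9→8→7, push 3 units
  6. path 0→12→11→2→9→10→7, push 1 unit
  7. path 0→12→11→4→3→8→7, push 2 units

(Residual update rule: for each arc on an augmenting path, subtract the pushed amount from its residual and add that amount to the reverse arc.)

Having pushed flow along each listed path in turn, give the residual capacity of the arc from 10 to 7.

Residual capacity of (10,7): 26

after path 1 (0→12→11→2→8→9→10→7, push 3): res(10,7)=29
after path 2 (0→13→7, push 2): res(10,7)=29
after path 3 (0→3→8→7, push 13): res(10,7)=29
after path 4 (0→12→11→4→10→7, push 2): res(10,7)=27
after path 5 (0→12→11→2→9→8→7, push 3): res(10,7)=27
after path 6 (0→12→11→2→9→10→7, push 1): res(10,7)=26
after path 7 (0→12→11→4→3→8→7, push 2): res(10,7)=26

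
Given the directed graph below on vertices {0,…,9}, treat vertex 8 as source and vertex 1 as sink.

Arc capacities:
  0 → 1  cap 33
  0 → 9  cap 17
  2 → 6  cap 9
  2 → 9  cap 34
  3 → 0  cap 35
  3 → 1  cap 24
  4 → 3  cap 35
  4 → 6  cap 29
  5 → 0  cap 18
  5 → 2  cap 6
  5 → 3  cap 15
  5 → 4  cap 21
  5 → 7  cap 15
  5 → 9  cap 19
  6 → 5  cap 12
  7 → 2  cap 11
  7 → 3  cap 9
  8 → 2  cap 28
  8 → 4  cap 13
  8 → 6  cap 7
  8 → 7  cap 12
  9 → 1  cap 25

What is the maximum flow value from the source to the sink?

Maximum flow value: 59

augment #1: 8→2→9→1 bottleneck 25, total now 25
augment #2: 8→4→3→1 bottleneck 13, total now 38
augment #3: 8→7→3→1 bottleneck 9, total now 47
augment #4: 8→6→5→0→1 bottleneck 7, total now 54
augment #5: 8→2→6→5→0→1 bottleneck 3, total now 57
augment #6: 8→7→2→6→5→0→1 bottleneck 2, total now 59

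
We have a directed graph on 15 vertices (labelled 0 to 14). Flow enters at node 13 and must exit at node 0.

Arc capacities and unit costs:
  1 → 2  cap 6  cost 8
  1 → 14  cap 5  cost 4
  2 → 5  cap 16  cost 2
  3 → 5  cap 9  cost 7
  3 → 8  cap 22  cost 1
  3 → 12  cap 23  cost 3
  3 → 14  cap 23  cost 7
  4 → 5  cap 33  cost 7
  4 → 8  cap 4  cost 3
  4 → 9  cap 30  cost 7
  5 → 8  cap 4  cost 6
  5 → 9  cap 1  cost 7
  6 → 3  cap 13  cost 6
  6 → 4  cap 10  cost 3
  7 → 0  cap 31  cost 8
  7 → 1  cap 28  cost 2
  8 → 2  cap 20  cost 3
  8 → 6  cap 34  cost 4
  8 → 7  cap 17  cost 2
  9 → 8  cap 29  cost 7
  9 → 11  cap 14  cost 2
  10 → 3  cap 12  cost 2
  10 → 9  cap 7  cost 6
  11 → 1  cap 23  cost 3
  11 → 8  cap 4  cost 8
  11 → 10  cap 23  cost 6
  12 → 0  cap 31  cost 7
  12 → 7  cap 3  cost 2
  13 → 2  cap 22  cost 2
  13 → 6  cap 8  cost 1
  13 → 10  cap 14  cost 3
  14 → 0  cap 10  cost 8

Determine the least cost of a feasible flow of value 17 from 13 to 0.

Minimum cost for 17 units: 265

shortest-cost path #1: 13→10→3→12→0 push 12 @ unit cost 15 (adds 180)
shortest-cost path #2: 13→6→3→12→0 push 5 @ unit cost 17 (adds 85)
total cost = 265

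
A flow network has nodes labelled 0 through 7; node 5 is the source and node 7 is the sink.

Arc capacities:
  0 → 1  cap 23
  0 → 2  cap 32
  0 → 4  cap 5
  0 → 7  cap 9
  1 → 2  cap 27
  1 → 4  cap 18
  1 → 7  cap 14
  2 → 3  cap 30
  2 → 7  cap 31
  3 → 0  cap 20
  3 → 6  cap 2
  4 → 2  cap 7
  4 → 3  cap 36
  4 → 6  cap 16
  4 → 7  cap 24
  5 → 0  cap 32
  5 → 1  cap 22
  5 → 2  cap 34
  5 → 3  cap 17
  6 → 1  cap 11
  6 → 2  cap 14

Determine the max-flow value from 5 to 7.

augment #1: 5→0→7 bottleneck 9, total now 9
augment #2: 5→1→7 bottleneck 14, total now 23
augment #3: 5→2→7 bottleneck 31, total now 54
augment #4: 5→0→4→7 bottleneck 5, total now 59
augment #5: 5→1→4→7 bottleneck 8, total now 67
augment #6: 5→0→1→4→7 bottleneck 10, total now 77

Maximum flow value: 77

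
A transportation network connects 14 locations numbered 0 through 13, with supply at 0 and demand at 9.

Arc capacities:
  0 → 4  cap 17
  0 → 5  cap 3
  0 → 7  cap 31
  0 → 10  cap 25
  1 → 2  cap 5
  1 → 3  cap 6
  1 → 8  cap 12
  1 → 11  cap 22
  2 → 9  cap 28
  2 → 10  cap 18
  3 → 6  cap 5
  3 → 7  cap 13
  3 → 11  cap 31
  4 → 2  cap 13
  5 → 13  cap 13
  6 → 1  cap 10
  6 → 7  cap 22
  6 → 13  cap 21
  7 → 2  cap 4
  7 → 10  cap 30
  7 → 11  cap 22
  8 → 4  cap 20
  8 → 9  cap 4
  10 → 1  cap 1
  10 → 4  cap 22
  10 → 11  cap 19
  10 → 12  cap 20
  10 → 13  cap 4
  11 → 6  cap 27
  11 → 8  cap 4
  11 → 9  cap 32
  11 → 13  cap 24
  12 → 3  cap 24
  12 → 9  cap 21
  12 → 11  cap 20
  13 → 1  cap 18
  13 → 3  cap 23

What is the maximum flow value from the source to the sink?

Maximum flow value: 72

augment #1: 0→4→2→9 bottleneck 13, total now 13
augment #2: 0→7→2→9 bottleneck 4, total now 17
augment #3: 0→7→11→9 bottleneck 22, total now 39
augment #4: 0→10→11→9 bottleneck 10, total now 49
augment #5: 0→10→12→9 bottleneck 15, total now 64
augment #6: 0→7→10→12→9 bottleneck 5, total now 69
augment #7: 0→5→13→1→2→9 bottleneck 3, total now 72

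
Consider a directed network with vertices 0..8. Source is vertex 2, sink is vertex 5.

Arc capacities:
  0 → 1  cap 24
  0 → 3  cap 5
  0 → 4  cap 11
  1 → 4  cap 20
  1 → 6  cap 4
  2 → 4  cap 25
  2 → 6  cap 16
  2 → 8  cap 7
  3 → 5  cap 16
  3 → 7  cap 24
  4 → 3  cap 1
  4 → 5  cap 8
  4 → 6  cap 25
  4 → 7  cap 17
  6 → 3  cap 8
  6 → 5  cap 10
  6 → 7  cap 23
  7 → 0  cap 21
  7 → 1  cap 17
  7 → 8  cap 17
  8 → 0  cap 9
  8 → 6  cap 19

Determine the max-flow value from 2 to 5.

augment #1: 2→4→5 bottleneck 8, total now 8
augment #2: 2→6→5 bottleneck 10, total now 18
augment #3: 2→4→3→5 bottleneck 1, total now 19
augment #4: 2→6→3→5 bottleneck 6, total now 25
augment #5: 2→4→6→3→5 bottleneck 2, total now 27
augment #6: 2→8→0→3→5 bottleneck 5, total now 32

Maximum flow value: 32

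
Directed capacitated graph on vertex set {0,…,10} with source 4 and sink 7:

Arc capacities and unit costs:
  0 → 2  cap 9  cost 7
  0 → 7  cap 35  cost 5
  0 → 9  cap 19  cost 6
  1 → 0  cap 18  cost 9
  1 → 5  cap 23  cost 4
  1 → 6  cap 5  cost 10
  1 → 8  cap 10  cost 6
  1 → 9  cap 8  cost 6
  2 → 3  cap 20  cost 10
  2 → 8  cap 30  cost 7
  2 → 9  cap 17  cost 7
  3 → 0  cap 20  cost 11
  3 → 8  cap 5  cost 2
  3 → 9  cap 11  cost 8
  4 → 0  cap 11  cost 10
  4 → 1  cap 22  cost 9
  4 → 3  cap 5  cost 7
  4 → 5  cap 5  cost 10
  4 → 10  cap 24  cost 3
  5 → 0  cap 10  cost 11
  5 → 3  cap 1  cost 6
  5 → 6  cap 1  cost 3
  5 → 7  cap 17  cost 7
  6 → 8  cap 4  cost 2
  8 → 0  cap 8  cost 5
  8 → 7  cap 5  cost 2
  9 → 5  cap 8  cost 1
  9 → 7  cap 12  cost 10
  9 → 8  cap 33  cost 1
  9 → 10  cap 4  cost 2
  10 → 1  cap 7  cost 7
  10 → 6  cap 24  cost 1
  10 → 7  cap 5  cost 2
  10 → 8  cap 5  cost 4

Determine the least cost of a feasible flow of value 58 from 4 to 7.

Minimum cost for 58 units: 977

shortest-cost path #1: 4→10→7 push 5 @ unit cost 5 (adds 25)
shortest-cost path #2: 4→10→6→8→7 push 4 @ unit cost 8 (adds 32)
shortest-cost path #3: 4→10→8→7 push 1 @ unit cost 9 (adds 9)
shortest-cost path #4: 4→0→7 push 11 @ unit cost 15 (adds 165)
shortest-cost path #5: 4→5→7 push 5 @ unit cost 17 (adds 85)
shortest-cost path #6: 4→10→8→0→7 push 4 @ unit cost 17 (adds 68)
shortest-cost path #7: 4→3→8→0→7 push 4 @ unit cost 19 (adds 76)
shortest-cost path #8: 4→1→5→7 push 12 @ unit cost 20 (adds 240)
shortest-cost path #9: 4→1→0→7 push 10 @ unit cost 23 (adds 230)
shortest-cost path #10: 4→3→0→7 push 1 @ unit cost 23 (adds 23)
shortest-cost path #11: 4→10→1→0→7 push 1 @ unit cost 24 (adds 24)
total cost = 977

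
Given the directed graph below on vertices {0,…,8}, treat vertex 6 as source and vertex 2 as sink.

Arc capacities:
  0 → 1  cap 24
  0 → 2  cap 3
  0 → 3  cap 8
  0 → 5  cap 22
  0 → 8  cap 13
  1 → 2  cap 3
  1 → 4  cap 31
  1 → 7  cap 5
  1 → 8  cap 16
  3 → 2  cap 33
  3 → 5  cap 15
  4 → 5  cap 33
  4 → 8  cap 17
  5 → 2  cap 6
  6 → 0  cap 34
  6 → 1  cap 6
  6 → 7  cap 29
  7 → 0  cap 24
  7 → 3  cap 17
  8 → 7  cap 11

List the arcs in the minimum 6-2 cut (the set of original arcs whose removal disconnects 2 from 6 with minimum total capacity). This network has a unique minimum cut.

augment #1: 6→0→2 push 3
augment #2: 6→1→2 push 3
augment #3: 6→0→3→2 push 8
augment #4: 6→0→5→2 push 6
augment #5: 6→7→3→2 push 17
max flow = 37; residual-reachable set from 6 gives S-side
cut edges (S→T): {(0,2), (0,3), (1,2), (5,2), (7,3)} total cap 37

Min-cut arcs: {(0,2), (0,3), (1,2), (5,2), (7,3)} (total capacity 37)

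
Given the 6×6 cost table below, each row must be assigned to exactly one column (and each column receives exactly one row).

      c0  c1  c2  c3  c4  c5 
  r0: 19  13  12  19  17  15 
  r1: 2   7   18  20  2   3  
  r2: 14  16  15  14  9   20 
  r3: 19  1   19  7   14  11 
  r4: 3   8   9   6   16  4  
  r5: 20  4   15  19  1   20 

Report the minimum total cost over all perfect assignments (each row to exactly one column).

one of 2 optimal assignments: row0→col2 (cost 12), row1→col0 (cost 2), row2→col3 (cost 14), row3→col1 (cost 1), row4→col5 (cost 4), row5→col4 (cost 1)
total = 12 + 2 + 14 + 1 + 4 + 1 = 34

Minimum assignment cost: 34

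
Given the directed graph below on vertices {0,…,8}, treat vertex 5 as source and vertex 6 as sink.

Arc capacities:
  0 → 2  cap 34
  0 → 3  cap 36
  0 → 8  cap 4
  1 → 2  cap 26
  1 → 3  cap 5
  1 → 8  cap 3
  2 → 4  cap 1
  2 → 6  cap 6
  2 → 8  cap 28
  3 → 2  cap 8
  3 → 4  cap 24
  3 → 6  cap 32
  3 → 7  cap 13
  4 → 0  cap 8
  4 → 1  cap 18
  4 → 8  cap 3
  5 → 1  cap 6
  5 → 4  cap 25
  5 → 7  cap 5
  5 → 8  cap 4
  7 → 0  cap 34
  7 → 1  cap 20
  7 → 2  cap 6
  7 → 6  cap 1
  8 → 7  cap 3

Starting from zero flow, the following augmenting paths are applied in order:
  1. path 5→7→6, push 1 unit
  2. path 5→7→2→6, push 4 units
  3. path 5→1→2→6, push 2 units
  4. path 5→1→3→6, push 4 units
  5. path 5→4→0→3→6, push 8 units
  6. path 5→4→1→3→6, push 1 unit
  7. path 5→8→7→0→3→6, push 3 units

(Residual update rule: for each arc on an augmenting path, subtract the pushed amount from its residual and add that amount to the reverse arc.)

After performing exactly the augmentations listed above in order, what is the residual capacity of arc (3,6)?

after path 1 (5→7→6, push 1): res(3,6)=32
after path 2 (5→7→2→6, push 4): res(3,6)=32
after path 3 (5→1→2→6, push 2): res(3,6)=32
after path 4 (5→1→3→6, push 4): res(3,6)=28
after path 5 (5→4→0→3→6, push 8): res(3,6)=20
after path 6 (5→4→1→3→6, push 1): res(3,6)=19
after path 7 (5→8→7→0→3→6, push 3): res(3,6)=16

Residual capacity of (3,6): 16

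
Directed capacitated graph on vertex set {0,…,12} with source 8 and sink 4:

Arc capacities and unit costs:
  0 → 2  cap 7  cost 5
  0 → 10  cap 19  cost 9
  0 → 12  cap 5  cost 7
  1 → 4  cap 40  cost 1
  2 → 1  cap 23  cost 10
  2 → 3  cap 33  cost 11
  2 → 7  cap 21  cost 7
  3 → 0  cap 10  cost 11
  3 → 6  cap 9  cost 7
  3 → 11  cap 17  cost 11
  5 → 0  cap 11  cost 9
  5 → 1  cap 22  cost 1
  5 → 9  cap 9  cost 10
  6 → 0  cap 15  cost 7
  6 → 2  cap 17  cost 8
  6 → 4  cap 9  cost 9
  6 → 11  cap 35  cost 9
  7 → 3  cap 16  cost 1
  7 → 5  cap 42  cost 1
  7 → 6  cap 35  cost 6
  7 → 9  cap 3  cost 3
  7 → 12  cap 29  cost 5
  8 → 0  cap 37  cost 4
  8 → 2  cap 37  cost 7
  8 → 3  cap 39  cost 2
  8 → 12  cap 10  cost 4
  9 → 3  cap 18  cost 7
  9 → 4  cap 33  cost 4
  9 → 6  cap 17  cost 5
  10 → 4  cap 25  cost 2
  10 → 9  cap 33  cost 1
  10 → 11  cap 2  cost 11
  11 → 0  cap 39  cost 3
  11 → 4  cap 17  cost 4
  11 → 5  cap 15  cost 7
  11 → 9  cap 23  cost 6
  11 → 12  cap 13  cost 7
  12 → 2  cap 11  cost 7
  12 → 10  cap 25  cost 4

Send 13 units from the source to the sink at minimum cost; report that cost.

shortest-cost path #1: 8→12→10→4 push 10 @ unit cost 10 (adds 100)
shortest-cost path #2: 8→0→10→4 push 3 @ unit cost 15 (adds 45)
total cost = 145

Minimum cost for 13 units: 145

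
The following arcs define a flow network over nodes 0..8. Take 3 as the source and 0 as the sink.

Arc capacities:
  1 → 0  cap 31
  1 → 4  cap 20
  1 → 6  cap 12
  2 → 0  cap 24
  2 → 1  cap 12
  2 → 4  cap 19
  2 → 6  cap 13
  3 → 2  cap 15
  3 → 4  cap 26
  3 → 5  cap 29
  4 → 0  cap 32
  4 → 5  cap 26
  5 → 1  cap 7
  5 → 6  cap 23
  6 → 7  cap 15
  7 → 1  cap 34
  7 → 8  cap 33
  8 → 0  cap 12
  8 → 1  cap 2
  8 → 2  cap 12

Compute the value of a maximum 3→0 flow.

augment #1: 3→2→0 bottleneck 15, total now 15
augment #2: 3→4→0 bottleneck 26, total now 41
augment #3: 3→5→1→0 bottleneck 7, total now 48
augment #4: 3→5→6→7→1→0 bottleneck 15, total now 63

Maximum flow value: 63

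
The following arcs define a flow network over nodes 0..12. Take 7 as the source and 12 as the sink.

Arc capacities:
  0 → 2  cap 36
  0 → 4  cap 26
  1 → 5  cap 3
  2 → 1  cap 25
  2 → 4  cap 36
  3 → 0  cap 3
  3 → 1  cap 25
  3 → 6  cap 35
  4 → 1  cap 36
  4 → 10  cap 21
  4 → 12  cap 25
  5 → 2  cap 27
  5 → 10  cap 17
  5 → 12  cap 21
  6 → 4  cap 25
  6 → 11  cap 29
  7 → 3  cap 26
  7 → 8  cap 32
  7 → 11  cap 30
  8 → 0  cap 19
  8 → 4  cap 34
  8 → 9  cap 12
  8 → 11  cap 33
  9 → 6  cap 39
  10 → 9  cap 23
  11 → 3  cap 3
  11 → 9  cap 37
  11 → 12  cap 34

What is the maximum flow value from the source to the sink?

Maximum flow value: 62

augment #1: 7→11→12 bottleneck 30, total now 30
augment #2: 7→8→4→12 bottleneck 25, total now 55
augment #3: 7→8→11→12 bottleneck 4, total now 59
augment #4: 7→3→1→5→12 bottleneck 3, total now 62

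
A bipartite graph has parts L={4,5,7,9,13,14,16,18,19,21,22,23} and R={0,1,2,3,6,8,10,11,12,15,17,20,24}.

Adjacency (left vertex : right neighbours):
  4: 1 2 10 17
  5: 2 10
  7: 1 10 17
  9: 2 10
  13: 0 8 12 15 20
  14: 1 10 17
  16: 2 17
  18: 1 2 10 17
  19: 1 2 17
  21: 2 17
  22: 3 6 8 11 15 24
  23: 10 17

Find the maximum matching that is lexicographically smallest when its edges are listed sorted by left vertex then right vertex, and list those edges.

Lex-smallest maximum matching: {(4,1), (5,2), (7,10), (13,0), (14,17), (22,3)}

|M| = 6 (so the lex-smallest maximum matching has 6 edges)
process left vertices in ascending order; for each, take the smallest-labelled available neighbour that still permits 6 edges overall, or leave it unmatched if none does
lex-smallest matching: {4-1, 5-2, 7-10, 13-0, 14-17, 22-3}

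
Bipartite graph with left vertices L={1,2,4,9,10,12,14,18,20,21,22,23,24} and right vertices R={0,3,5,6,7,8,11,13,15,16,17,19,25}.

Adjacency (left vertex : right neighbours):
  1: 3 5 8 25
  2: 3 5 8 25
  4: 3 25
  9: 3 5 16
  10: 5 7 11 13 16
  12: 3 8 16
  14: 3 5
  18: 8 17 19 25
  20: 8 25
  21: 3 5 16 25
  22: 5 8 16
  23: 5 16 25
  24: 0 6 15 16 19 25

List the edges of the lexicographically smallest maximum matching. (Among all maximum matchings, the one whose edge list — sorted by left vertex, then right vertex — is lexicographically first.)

|M| = 8 (so the lex-smallest maximum matching has 8 edges)
process left vertices in ascending order; for each, take the smallest-labelled available neighbour that still permits 8 edges overall, or leave it unmatched if none does
lex-smallest matching: {1-3, 2-5, 4-25, 9-16, 10-7, 12-8, 18-17, 24-0}

Lex-smallest maximum matching: {(1,3), (2,5), (4,25), (9,16), (10,7), (12,8), (18,17), (24,0)}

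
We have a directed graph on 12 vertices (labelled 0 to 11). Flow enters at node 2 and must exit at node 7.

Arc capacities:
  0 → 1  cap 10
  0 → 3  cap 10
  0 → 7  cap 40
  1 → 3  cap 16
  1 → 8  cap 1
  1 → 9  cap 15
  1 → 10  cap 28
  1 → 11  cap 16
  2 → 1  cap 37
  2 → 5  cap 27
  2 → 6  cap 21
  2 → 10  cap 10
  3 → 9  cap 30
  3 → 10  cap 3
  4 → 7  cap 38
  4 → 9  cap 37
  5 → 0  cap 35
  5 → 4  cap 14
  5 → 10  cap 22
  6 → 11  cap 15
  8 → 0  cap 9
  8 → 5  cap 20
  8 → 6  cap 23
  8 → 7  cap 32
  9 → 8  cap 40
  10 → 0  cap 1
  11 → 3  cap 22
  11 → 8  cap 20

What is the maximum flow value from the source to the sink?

augment #1: 2→1→8→7 bottleneck 1, total now 1
augment #2: 2→5→0→7 bottleneck 27, total now 28
augment #3: 2→10→0→7 bottleneck 1, total now 29
augment #4: 2→1→9→8→7 bottleneck 15, total now 44
augment #5: 2→1→11→8→7 bottleneck 16, total now 60
augment #6: 2→6→11→8→0→7 bottleneck 4, total now 64
augment #7: 2→1→3→9→8→0→7 bottleneck 5, total now 69
augment #8: 2→6→11→3→9→8→5→0→7 bottleneck 3, total now 72
augment #9: 2→6→11→3→9→8→5→4→7 bottleneck 8, total now 80

Maximum flow value: 80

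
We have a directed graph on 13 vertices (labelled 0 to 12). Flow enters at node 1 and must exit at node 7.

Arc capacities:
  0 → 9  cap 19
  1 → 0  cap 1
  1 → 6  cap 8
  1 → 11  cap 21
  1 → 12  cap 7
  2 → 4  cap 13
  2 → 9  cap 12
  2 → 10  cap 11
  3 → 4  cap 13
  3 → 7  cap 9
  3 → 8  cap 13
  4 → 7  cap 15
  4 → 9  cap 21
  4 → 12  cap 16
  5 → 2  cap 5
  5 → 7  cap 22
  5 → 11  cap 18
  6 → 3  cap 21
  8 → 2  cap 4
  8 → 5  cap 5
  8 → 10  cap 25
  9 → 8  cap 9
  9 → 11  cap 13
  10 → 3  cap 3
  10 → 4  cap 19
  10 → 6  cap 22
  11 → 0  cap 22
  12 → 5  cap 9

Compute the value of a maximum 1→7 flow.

Maximum flow value: 24

augment #1: 1→6→3→7 bottleneck 8, total now 8
augment #2: 1→12→5→7 bottleneck 7, total now 15
augment #3: 1→0→9→8→5→7 bottleneck 1, total now 16
augment #4: 1→11→0→9→8→5→7 bottleneck 4, total now 20
augment #5: 1→11→0→9→8→2→4→7 bottleneck 4, total now 24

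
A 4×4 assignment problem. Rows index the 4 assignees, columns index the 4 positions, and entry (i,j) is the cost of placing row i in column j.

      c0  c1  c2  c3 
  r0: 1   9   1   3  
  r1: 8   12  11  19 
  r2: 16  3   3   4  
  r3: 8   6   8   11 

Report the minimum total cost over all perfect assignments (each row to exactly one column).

Minimum assignment cost: 19

optimal assignment: row0→col2 (cost 1), row1→col0 (cost 8), row2→col3 (cost 4), row3→col1 (cost 6)
total = 1 + 8 + 4 + 6 = 19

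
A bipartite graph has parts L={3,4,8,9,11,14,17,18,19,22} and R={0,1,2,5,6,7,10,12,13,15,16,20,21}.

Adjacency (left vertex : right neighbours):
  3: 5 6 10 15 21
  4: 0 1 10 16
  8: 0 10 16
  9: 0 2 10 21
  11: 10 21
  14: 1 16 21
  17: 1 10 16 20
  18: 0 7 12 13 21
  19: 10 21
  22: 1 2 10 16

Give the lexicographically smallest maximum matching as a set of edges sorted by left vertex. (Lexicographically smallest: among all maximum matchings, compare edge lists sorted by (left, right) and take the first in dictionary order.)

|M| = 9 (so the lex-smallest maximum matching has 9 edges)
process left vertices in ascending order; for each, take the smallest-labelled available neighbour that still permits 9 edges overall, or leave it unmatched if none does
lex-smallest matching: {3-5, 4-0, 8-10, 9-2, 11-21, 14-1, 17-20, 18-7, 22-16}

Lex-smallest maximum matching: {(3,5), (4,0), (8,10), (9,2), (11,21), (14,1), (17,20), (18,7), (22,16)}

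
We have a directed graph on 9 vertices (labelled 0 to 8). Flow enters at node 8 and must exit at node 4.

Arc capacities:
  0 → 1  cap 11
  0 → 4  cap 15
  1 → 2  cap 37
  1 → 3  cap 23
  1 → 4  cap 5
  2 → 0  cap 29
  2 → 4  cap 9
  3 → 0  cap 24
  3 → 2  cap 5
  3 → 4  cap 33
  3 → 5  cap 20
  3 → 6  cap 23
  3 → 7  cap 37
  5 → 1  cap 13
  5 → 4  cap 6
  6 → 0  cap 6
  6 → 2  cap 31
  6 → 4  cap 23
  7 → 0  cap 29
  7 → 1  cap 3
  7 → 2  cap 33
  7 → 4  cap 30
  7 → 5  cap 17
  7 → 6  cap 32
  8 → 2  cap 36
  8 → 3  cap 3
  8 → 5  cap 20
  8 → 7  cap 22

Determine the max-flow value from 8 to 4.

Maximum flow value: 79

augment #1: 8→2→4 bottleneck 9, total now 9
augment #2: 8→3→4 bottleneck 3, total now 12
augment #3: 8→5→4 bottleneck 6, total now 18
augment #4: 8→7→4 bottleneck 22, total now 40
augment #5: 8→2→0→4 bottleneck 15, total now 55
augment #6: 8→5→1→4 bottleneck 5, total now 60
augment #7: 8→5→1→3→4 bottleneck 8, total now 68
augment #8: 8→2→0→1→3→4 bottleneck 11, total now 79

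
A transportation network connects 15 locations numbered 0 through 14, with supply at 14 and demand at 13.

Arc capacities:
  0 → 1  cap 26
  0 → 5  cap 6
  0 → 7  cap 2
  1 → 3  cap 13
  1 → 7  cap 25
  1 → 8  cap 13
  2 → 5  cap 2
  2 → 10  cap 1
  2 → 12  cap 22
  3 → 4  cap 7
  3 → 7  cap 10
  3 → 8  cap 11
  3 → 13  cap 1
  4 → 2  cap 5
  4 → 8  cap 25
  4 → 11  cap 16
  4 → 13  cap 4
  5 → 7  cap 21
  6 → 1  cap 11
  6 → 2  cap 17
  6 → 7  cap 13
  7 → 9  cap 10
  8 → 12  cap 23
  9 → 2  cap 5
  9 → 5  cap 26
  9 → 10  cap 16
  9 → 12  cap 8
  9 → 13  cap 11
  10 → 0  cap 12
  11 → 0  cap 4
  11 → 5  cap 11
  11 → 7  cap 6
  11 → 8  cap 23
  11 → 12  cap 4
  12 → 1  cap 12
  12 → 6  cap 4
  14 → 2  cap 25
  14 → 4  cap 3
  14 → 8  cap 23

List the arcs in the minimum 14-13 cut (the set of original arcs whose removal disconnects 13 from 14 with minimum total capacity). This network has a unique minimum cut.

Min-cut arcs: {(3,13), (4,13), (7,9)} (total capacity 15)

augment #1: 14→4→13 push 3
augment #2: 14→2→5→7→9→13 push 2
augment #3: 14→2→12→1→3→13 push 1
augment #4: 14→2→10→0→7→9→13 push 1
augment #5: 14→2→12→1→3→4→13 push 1
augment #6: 14→2→12→1→7→9→13 push 7
max flow = 15; residual-reachable set from 14 gives S-side
cut edges (S→T): {(3,13), (4,13), (7,9)} total cap 15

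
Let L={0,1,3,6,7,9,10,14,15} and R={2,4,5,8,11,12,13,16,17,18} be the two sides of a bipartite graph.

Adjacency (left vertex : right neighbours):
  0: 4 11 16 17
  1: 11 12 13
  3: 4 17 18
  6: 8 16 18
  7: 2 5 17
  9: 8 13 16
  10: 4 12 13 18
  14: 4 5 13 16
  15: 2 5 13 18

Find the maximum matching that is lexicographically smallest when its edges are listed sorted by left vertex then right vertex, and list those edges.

Lex-smallest maximum matching: {(0,4), (1,11), (3,17), (6,8), (7,2), (9,13), (10,12), (14,5), (15,18)}

|M| = 9 (so the lex-smallest maximum matching has 9 edges)
process left vertices in ascending order; for each, take the smallest-labelled available neighbour that still permits 9 edges overall, or leave it unmatched if none does
lex-smallest matching: {0-4, 1-11, 3-17, 6-8, 7-2, 9-13, 10-12, 14-5, 15-18}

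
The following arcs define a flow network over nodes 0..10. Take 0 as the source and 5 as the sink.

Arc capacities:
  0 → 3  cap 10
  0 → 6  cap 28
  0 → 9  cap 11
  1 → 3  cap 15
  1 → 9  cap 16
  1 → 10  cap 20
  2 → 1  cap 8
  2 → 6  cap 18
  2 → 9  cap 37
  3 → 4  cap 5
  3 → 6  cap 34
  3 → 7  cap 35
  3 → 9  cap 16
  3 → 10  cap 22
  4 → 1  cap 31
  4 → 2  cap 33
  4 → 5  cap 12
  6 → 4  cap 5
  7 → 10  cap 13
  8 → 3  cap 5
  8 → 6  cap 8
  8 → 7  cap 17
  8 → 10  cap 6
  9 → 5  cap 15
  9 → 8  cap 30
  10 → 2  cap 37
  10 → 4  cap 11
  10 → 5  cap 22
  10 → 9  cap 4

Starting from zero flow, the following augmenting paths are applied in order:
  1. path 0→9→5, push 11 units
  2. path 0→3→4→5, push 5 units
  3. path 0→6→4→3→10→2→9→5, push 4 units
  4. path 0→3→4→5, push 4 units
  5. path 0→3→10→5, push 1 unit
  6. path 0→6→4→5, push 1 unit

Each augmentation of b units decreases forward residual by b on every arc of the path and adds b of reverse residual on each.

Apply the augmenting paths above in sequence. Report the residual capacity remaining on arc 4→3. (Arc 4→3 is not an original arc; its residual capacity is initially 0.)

Residual capacity of (4,3): 5

after path 1 (0→9→5, push 11): res(4,3)=0
after path 2 (0→3→4→5, push 5): res(4,3)=5
after path 3 (0→6→4→3→10→2→9→5, push 4): res(4,3)=1
after path 4 (0→3→4→5, push 4): res(4,3)=5
after path 5 (0→3→10→5, push 1): res(4,3)=5
after path 6 (0→6→4→5, push 1): res(4,3)=5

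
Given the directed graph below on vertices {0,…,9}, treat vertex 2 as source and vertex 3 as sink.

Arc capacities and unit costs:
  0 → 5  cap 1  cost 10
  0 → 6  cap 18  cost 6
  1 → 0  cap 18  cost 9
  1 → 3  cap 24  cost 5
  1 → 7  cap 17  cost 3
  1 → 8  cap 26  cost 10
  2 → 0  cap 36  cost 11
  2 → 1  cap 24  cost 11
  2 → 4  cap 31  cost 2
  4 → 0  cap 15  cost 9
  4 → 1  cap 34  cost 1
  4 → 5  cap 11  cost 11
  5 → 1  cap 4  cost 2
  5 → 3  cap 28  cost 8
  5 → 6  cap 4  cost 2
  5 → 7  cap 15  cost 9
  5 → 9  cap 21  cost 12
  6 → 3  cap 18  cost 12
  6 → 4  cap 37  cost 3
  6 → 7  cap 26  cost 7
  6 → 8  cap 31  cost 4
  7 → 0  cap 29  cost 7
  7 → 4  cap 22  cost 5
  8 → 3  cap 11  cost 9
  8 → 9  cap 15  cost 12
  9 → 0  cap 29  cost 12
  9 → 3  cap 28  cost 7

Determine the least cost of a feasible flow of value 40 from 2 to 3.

shortest-cost path #1: 2→4→1→3 push 24 @ unit cost 8 (adds 192)
shortest-cost path #2: 2→4→5→3 push 7 @ unit cost 21 (adds 147)
shortest-cost path #3: 2→0→5→3 push 1 @ unit cost 29 (adds 29)
shortest-cost path #4: 2→1→4→5→3 push 4 @ unit cost 29 (adds 116)
shortest-cost path #5: 2→0→6→3 push 4 @ unit cost 29 (adds 116)
total cost = 600

Minimum cost for 40 units: 600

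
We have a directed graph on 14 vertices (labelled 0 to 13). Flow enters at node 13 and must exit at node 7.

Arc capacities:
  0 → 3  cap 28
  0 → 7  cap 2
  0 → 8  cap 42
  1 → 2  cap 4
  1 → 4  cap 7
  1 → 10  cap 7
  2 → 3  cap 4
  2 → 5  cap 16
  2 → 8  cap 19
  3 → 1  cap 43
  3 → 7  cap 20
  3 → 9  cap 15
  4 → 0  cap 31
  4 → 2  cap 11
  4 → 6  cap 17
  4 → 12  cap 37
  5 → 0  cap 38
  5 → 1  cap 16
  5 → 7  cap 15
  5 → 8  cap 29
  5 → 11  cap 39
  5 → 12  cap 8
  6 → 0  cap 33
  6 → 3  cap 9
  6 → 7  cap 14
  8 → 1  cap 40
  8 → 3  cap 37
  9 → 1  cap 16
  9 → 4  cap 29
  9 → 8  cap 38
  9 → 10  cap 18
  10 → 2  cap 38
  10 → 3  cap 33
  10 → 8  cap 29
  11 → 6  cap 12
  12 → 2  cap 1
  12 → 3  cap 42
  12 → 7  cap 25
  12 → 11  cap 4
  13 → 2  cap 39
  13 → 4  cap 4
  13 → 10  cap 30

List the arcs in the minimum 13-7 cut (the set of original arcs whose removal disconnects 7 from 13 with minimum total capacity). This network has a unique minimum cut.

augment #1: 13→2→3→7 push 4
augment #2: 13→2→5→7 push 15
augment #3: 13→4→0→7 push 2
augment #4: 13→4→6→7 push 2
augment #5: 13→10→3→7 push 16
augment #6: 13→2→5→12→7 push 1
augment #7: 13→2→8→1→4→6→7 push 7
augment #8: 13→10→3→9→4→6→7 push 5
augment #9: 13→10→3→9→4→12→7 push 9
augment #10: 13→2→8→3→9→4→12→7 push 1
max flow = 62; residual-reachable set from 13 gives S-side
cut edges (S→T): {(1,4), (2,5), (3,7), (3,9), (13,4)} total cap 62

Min-cut arcs: {(1,4), (2,5), (3,7), (3,9), (13,4)} (total capacity 62)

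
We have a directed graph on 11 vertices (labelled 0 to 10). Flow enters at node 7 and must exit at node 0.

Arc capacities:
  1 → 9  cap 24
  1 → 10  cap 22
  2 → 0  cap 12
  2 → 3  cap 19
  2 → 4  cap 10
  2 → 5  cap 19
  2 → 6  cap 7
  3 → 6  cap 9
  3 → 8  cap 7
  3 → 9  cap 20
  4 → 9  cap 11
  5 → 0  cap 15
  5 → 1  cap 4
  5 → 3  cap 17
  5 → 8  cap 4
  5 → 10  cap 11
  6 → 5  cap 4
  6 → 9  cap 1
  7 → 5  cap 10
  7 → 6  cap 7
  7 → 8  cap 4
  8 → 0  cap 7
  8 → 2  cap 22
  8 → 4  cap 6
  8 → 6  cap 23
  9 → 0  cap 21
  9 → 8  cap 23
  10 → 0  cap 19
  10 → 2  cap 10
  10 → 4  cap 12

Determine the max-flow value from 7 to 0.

augment #1: 7→5→0 bottleneck 10, total now 10
augment #2: 7→8→0 bottleneck 4, total now 14
augment #3: 7→6→5→0 bottleneck 4, total now 18
augment #4: 7→6→9→0 bottleneck 1, total now 19

Maximum flow value: 19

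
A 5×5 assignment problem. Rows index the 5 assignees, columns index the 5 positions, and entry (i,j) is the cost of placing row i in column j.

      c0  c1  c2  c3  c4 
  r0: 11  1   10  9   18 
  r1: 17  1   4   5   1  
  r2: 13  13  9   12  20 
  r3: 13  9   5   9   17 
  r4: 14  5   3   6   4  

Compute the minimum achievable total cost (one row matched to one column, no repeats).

Minimum assignment cost: 26

optimal assignment: row0→col1 (cost 1), row1→col4 (cost 1), row2→col0 (cost 13), row3→col2 (cost 5), row4→col3 (cost 6)
total = 1 + 1 + 13 + 5 + 6 = 26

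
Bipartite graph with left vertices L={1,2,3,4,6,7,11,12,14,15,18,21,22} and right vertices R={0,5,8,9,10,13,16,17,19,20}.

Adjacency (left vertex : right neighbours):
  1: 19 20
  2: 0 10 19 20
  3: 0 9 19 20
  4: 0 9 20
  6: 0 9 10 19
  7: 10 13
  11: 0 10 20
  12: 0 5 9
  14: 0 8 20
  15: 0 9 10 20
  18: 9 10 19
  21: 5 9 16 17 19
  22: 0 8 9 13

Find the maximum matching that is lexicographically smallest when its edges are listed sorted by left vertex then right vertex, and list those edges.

|M| = 9 (so the lex-smallest maximum matching has 9 edges)
process left vertices in ascending order; for each, take the smallest-labelled available neighbour that still permits 9 edges overall, or leave it unmatched if none does
lex-smallest matching: {1-19, 2-0, 3-9, 4-20, 6-10, 7-13, 12-5, 14-8, 21-16}

Lex-smallest maximum matching: {(1,19), (2,0), (3,9), (4,20), (6,10), (7,13), (12,5), (14,8), (21,16)}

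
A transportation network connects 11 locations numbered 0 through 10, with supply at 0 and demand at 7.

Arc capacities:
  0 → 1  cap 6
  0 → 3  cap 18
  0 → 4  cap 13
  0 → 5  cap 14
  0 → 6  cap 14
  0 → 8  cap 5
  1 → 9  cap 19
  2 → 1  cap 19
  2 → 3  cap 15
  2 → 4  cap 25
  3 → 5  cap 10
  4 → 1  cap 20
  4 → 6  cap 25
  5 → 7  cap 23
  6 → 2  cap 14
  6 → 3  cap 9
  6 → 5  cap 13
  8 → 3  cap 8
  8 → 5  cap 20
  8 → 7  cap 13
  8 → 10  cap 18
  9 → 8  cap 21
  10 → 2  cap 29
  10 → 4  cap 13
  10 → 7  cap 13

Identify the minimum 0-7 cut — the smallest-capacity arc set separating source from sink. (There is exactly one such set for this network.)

augment #1: 0→5→7 push 14
augment #2: 0→8→7 push 5
augment #3: 0→3→5→7 push 9
augment #4: 0→1→9→8→7 push 6
augment #5: 0→4→1→9→8→7 push 2
augment #6: 0→4→1→9→8→10→7 push 11
max flow = 47; residual-reachable set from 0 gives S-side
cut edges (S→T): {(0,8), (1,9), (5,7)} total cap 47

Min-cut arcs: {(0,8), (1,9), (5,7)} (total capacity 47)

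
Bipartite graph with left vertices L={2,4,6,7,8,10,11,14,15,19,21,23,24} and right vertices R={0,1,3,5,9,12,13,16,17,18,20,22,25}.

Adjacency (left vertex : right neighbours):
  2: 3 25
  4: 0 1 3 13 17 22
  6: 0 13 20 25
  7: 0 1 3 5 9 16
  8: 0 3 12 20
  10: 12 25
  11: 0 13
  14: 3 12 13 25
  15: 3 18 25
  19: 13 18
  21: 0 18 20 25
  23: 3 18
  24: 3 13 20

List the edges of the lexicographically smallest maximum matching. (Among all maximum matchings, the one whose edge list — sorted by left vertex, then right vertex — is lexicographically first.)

|M| = 9 (so the lex-smallest maximum matching has 9 edges)
process left vertices in ascending order; for each, take the smallest-labelled available neighbour that still permits 9 edges overall, or leave it unmatched if none does
lex-smallest matching: {2-3, 4-1, 6-0, 7-5, 8-12, 10-25, 11-13, 15-18, 21-20}

Lex-smallest maximum matching: {(2,3), (4,1), (6,0), (7,5), (8,12), (10,25), (11,13), (15,18), (21,20)}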